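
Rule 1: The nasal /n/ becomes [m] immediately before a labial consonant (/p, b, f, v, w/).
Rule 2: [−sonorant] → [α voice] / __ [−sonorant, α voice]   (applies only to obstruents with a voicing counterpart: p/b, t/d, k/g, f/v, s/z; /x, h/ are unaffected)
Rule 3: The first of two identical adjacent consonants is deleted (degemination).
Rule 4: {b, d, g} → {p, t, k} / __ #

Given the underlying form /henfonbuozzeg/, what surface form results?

Rule 1 (nasal place assimilation): /n/ precedes the labial consonant /f/, so it assimilates in place to [m]. /n/ precedes the labial consonant /b/, so it assimilates in place to [m]. /henfonbuozzeg/ → hemfombuozzeg.
Rule 2 (regressive voicing assimilation): no segment meets the environment; /hemfombuozzeg/ is unchanged.
Rule 3 (degemination): /zz/ is a geminate; the first /z/ deletes. /hemfombuozzeg/ → hemfombuozeg.
Rule 4 (final devoicing): /g/ is a voiced stop in word-final position, so it devoices to [k]. /hemfombuozeg/ → hemfombuozek.

hemfombuozek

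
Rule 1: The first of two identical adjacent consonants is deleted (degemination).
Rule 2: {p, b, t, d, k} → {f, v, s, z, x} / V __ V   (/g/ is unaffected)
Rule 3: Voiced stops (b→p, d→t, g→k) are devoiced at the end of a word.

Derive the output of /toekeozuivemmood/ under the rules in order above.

toexeozuivemoot

Rule 1 (degemination): /mm/ is a geminate; the first /m/ deletes. /toekeozuivemmood/ → toekeozuivemood.
Rule 2 (intervocalic spirantization): /k/ is a stop between vowels /e/ and /e/, so it spirantizes to the fricative [x]. /toekeozuivemood/ → toexeozuivemood.
Rule 3 (final devoicing): /d/ is a voiced stop in word-final position, so it devoices to [t]. /toexeozuivemood/ → toexeozuivemoot.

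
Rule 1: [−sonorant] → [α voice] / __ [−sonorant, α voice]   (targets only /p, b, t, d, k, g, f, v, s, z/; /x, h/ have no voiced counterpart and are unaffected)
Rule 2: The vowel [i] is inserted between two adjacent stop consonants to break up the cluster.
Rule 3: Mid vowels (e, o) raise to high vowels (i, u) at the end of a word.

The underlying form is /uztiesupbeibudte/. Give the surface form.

ustiesubibeibutiti

Rule 1 (regressive voicing assimilation): /z/ precedes the voiceless obstruent /t/, so it devoices to [s] by assimilation. /p/ precedes the voiced obstruent /b/, so it voices to [b] by assimilation. /d/ precedes the voiceless obstruent /t/, so it devoices to [t] by assimilation. /uztiesupbeibudte/ → ustiesubbeibutte.
Rule 2 (stop-cluster i-epenthesis): /b/ and /b/ form a stop–stop cluster, so [i] is inserted between them. /t/ and /t/ form a stop–stop cluster, so [i] is inserted between them. /ustiesubbeibutte/ → ustiesubibeibutite.
Rule 3 (final vowel raising): /e/ is a mid vowel in word-final position, so it raises to [i]. /ustiesubibeibutite/ → ustiesubibeibutiti.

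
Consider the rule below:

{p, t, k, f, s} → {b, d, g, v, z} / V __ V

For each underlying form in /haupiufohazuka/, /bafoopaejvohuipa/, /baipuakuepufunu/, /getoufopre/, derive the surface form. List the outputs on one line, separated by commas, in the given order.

haubiuvohazuga, bavoobaejvohuiba, baibuaguebuvunu, gedouvopre

/haupiufohazuka/: /p/ is a voiceless obstruent between vowels /u/ and /i/, so it voices to [b]. /f/ is a voiceless obstruent between vowels /u/ and /o/, so it voices to [v]. /k/ is a voiceless obstruent between vowels /u/ and /a/, so it voices to [g]. → [haubiuvohazuga].
/bafoopaejvohuipa/: /f/ is a voiceless obstruent between vowels /a/ and /o/, so it voices to [v]. /p/ is a voiceless obstruent between vowels /o/ and /a/, so it voices to [b]. /p/ is a voiceless obstruent between vowels /i/ and /a/, so it voices to [b]. → [bavoobaejvohuiba].
/baipuakuepufunu/: /p/ is a voiceless obstruent between vowels /i/ and /u/, so it voices to [b]. /k/ is a voiceless obstruent between vowels /a/ and /u/, so it voices to [g]. /p/ is a voiceless obstruent between vowels /e/ and /u/, so it voices to [b]. /f/ is a voiceless obstruent between vowels /u/ and /u/, so it voices to [v]. → [baibuaguebuvunu].
/getoufopre/: /t/ is a voiceless obstruent between vowels /e/ and /o/, so it voices to [d]. /f/ is a voiceless obstruent between vowels /u/ and /o/, so it voices to [v]. → [gedouvopre].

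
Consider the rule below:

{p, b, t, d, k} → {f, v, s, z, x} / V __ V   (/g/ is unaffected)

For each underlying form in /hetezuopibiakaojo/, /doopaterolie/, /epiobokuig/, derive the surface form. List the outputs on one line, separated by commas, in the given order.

/hetezuopibiakaojo/: /t/ is a stop between vowels /e/ and /e/, so it spirantizes to the fricative [s]. /p/ is a stop between vowels /o/ and /i/, so it spirantizes to the fricative [f]. /b/ is a stop between vowels /i/ and /i/, so it spirantizes to the fricative [v]. /k/ is a stop between vowels /a/ and /a/, so it spirantizes to the fricative [x]. → [hesezuofiviaxaojo].
/doopaterolie/: /p/ is a stop between vowels /o/ and /a/, so it spirantizes to the fricative [f]. /t/ is a stop between vowels /a/ and /e/, so it spirantizes to the fricative [s]. → [doofaserolie].
/epiobokuig/: /p/ is a stop between vowels /e/ and /i/, so it spirantizes to the fricative [f]. /b/ is a stop between vowels /o/ and /o/, so it spirantizes to the fricative [v]. /k/ is a stop between vowels /o/ and /u/, so it spirantizes to the fricative [x]. → [efiovoxuig].

hesezuofiviaxaojo, doofaserolie, efiovoxuig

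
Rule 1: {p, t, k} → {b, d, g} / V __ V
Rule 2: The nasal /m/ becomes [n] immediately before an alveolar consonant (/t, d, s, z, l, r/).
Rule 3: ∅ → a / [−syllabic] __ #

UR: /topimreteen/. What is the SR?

Rule 1 (intervocalic voicing): /p/ is a voiceless stop between vowels /o/ and /i/, so it voices to [b]. /t/ is a voiceless stop between vowels /e/ and /e/, so it voices to [d]. /topimreteen/ → tobimredeen.
Rule 2 (nasal place assimilation): /m/ precedes the alveolar consonant /r/, so it assimilates in place to [n]. /tobimredeen/ → tobinredeen.
Rule 3 (final a-epenthesis): the form ends in the consonant /n/, so [a] is inserted word-finally. /tobinredeen/ → tobinredeena.

tobinredeena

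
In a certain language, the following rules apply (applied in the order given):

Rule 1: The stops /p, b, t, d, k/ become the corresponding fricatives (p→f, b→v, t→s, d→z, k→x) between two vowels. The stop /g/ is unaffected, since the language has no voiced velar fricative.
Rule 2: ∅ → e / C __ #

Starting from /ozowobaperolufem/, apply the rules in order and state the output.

Rule 1 (intervocalic spirantization): /b/ is a stop between vowels /o/ and /a/, so it spirantizes to the fricative [v]. /p/ is a stop between vowels /a/ and /e/, so it spirantizes to the fricative [f]. /ozowobaperolufem/ → ozowovaferolufem.
Rule 2 (final e-epenthesis): the form ends in the consonant /m/, so [e] is inserted word-finally. /ozowovaferolufem/ → ozowovaferolufeme.

ozowovaferolufeme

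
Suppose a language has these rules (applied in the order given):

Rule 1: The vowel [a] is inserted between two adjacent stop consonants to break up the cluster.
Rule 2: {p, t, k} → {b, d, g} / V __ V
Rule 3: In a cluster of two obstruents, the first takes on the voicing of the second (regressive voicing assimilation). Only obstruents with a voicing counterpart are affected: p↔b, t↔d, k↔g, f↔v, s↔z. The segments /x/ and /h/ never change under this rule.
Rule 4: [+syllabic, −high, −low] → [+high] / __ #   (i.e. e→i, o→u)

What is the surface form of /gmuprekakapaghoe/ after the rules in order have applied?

Rule 1 (stop-cluster a-epenthesis): no segment meets the environment; /gmuprekakapaghoe/ is unchanged.
Rule 2 (intervocalic voicing): /k/ is a voiceless stop between vowels /e/ and /a/, so it voices to [g]. /k/ is a voiceless stop between vowels /a/ and /a/, so it voices to [g]. /p/ is a voiceless stop between vowels /a/ and /a/, so it voices to [b]. /gmuprekakapaghoe/ → gmupregagabaghoe.
Rule 3 (regressive voicing assimilation): /g/ precedes the voiceless obstruent /h/, so it devoices to [k] by assimilation. /gmupregagabaghoe/ → gmupregagabakhoe.
Rule 4 (final vowel raising): /e/ is a mid vowel in word-final position, so it raises to [i]. /gmupregagabakhoe/ → gmupregagabakhoi.

gmupregagabakhoi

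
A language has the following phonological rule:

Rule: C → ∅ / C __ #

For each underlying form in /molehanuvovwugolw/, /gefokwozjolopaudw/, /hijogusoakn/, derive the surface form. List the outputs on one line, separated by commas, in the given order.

/molehanuvovwugolw/: /w/ is the second consonant of a word-final cluster /lw/, so it deletes. → [molehanuvovwugol].
/gefokwozjolopaudw/: /w/ is the second consonant of a word-final cluster /dw/, so it deletes. → [gefokwozjolopaud].
/hijogusoakn/: /n/ is the second consonant of a word-final cluster /kn/, so it deletes. → [hijogusoak].

molehanuvovwugol, gefokwozjolopaud, hijogusoak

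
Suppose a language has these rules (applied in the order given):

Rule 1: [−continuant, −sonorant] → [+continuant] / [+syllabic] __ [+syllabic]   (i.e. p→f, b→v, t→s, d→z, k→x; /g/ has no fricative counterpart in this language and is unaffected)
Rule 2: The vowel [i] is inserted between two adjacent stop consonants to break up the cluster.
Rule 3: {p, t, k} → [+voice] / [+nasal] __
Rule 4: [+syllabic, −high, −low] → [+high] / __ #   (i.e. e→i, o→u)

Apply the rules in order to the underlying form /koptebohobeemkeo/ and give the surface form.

Rule 1 (intervocalic spirantization): /b/ is a stop between vowels /e/ and /o/, so it spirantizes to the fricative [v]. /b/ is a stop between vowels /o/ and /e/, so it spirantizes to the fricative [v]. /koptebohobeemkeo/ → koptevohoveemkeo.
Rule 2 (stop-cluster i-epenthesis): /p/ and /t/ form a stop–stop cluster, so [i] is inserted between them. /koptevohoveemkeo/ → kopitevohoveemkeo.
Rule 3 (post-nasal voicing): /k/ is a voiceless stop immediately after the nasal /m/, so it voices to [g]. /kopitevohoveemkeo/ → kopitevohoveemgeo.
Rule 4 (final vowel raising): /o/ is a mid vowel in word-final position, so it raises to [u]. /kopitevohoveemgeo/ → kopitevohoveemgeu.

kopitevohoveemgeu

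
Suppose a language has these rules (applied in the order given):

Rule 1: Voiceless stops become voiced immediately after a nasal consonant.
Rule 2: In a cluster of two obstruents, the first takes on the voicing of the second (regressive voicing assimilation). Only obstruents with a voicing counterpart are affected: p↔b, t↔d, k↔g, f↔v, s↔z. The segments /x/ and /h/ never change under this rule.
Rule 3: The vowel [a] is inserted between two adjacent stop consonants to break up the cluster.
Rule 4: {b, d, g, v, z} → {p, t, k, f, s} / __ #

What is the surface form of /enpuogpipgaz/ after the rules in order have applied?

enbuokapibagas

Rule 1 (post-nasal voicing): /p/ is a voiceless stop immediately after the nasal /n/, so it voices to [b]. /enpuogpipgaz/ → enbuogpipgaz.
Rule 2 (regressive voicing assimilation): /g/ precedes the voiceless obstruent /p/, so it devoices to [k] by assimilation. /p/ precedes the voiced obstruent /g/, so it voices to [b] by assimilation. /enbuogpipgaz/ → enbuokpibgaz.
Rule 3 (stop-cluster a-epenthesis): /k/ and /p/ form a stop–stop cluster, so [a] is inserted between them. /b/ and /g/ form a stop–stop cluster, so [a] is inserted between them. /enbuokpibgaz/ → enbuokapibagaz.
Rule 4 (final devoicing): /z/ is a voiced obstruent in word-final position, so it devoices to [s]. /enbuokapibagaz/ → enbuokapibagas.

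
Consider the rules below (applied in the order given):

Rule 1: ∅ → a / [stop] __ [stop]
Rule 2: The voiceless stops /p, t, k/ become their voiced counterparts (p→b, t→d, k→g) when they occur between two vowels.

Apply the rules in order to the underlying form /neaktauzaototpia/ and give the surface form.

neagadauzaododabia

Rule 1 (stop-cluster a-epenthesis): /k/ and /t/ form a stop–stop cluster, so [a] is inserted between them. /t/ and /p/ form a stop–stop cluster, so [a] is inserted between them. /neaktauzaototpia/ → neakatauzaototapia.
Rule 2 (intervocalic voicing): /k/ is a voiceless stop between vowels /a/ and /a/, so it voices to [g]. /t/ is a voiceless stop between vowels /a/ and /a/, so it voices to [d]. /t/ is a voiceless stop between vowels /o/ and /o/, so it voices to [d]. /t/ is a voiceless stop between vowels /o/ and /a/, so it voices to [d]. /p/ is a voiceless stop between vowels /a/ and /i/, so it voices to [b]. /neakatauzaototapia/ → neagadauzaododabia.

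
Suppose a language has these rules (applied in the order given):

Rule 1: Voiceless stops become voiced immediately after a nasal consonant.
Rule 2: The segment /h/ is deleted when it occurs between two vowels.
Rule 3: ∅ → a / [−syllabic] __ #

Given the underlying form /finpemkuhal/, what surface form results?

Rule 1 (post-nasal voicing): /p/ is a voiceless stop immediately after the nasal /n/, so it voices to [b]. /k/ is a voiceless stop immediately after the nasal /m/, so it voices to [g]. /finpemkuhal/ → finbemguhal.
Rule 2 (intervocalic h-deletion): /h/ occurs between vowels /u/ and /a/, so it deletes. /finbemguhal/ → finbemgual.
Rule 3 (final a-epenthesis): the form ends in the consonant /l/, so [a] is inserted word-finally. /finbemgual/ → finbemguala.

finbemguala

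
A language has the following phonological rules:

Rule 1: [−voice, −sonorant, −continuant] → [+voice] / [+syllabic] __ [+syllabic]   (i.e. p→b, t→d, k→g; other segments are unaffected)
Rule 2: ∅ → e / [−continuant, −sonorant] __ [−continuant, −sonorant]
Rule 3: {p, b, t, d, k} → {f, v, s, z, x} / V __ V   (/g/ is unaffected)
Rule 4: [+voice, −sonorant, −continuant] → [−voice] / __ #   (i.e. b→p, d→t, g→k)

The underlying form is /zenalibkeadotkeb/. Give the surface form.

zenalivexeazosexep

Rule 1 (intervocalic voicing): no segment meets the environment; /zenalibkeadotkeb/ is unchanged.
Rule 2 (stop-cluster e-epenthesis): /b/ and /k/ form a stop–stop cluster, so [e] is inserted between them. /t/ and /k/ form a stop–stop cluster, so [e] is inserted between them. /zenalibkeadotkeb/ → zenalibekeadotekeb.
Rule 3 (intervocalic spirantization): /b/ is a stop between vowels /i/ and /e/, so it spirantizes to the fricative [v]. /k/ is a stop between vowels /e/ and /e/, so it spirantizes to the fricative [x]. /d/ is a stop between vowels /a/ and /o/, so it spirantizes to the fricative [z]. /t/ is a stop between vowels /o/ and /e/, so it spirantizes to the fricative [s]. /k/ is a stop between vowels /e/ and /e/, so it spirantizes to the fricative [x]. /zenalibekeadotekeb/ → zenalivexeazosexeb.
Rule 4 (final devoicing): /b/ is a voiced stop in word-final position, so it devoices to [p]. /zenalivexeazosexeb/ → zenalivexeazosexep.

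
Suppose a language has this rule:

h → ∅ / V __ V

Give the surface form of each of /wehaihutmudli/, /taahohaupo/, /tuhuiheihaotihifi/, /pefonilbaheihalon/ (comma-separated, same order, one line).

/wehaihutmudli/: /h/ occurs between vowels /e/ and /a/, so it deletes. /h/ occurs between vowels /i/ and /u/, so it deletes. → [weaiutmudli].
/taahohaupo/: /h/ occurs between vowels /a/ and /o/, so it deletes. /h/ occurs between vowels /o/ and /a/, so it deletes. → [taaoaupo].
/tuhuiheihaotihifi/: /h/ occurs between vowels /u/ and /u/, so it deletes. /h/ occurs between vowels /i/ and /e/, so it deletes. /h/ occurs between vowels /i/ and /a/, so it deletes. /h/ occurs between vowels /i/ and /i/, so it deletes. → [tuuieiaotiifi].
/pefonilbaheihalon/: /h/ occurs between vowels /a/ and /e/, so it deletes. /h/ occurs between vowels /i/ and /a/, so it deletes. → [pefonilbaeialon].

weaiutmudli, taaoaupo, tuuieiaotiifi, pefonilbaeialon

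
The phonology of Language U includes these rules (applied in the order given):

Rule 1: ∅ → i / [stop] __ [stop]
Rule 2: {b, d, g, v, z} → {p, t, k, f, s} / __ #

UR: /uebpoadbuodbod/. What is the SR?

Rule 1 (stop-cluster i-epenthesis): /b/ and /p/ form a stop–stop cluster, so [i] is inserted between them. /d/ and /b/ form a stop–stop cluster, so [i] is inserted between them. /d/ and /b/ form a stop–stop cluster, so [i] is inserted between them. /uebpoadbuodbod/ → uebipoadibuodibod.
Rule 2 (final devoicing): /d/ is a voiced obstruent in word-final position, so it devoices to [t]. /uebipoadibuodibod/ → uebipoadibuodibot.

uebipoadibuodibot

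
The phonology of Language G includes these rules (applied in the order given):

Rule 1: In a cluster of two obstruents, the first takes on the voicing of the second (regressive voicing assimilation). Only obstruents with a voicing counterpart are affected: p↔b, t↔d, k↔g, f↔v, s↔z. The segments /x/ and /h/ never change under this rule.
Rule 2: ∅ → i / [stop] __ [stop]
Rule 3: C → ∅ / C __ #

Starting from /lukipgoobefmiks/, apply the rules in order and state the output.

Rule 1 (regressive voicing assimilation): /p/ precedes the voiced obstruent /g/, so it voices to [b] by assimilation. /lukipgoobefmiks/ → lukibgoobefmiks.
Rule 2 (stop-cluster i-epenthesis): /b/ and /g/ form a stop–stop cluster, so [i] is inserted between them. /lukibgoobefmiks/ → lukibigoobefmiks.
Rule 3 (final cluster simplification): /s/ is the second consonant of a word-final cluster /ks/, so it deletes. /lukibigoobefmiks/ → lukibigoobefmik.

lukibigoobefmik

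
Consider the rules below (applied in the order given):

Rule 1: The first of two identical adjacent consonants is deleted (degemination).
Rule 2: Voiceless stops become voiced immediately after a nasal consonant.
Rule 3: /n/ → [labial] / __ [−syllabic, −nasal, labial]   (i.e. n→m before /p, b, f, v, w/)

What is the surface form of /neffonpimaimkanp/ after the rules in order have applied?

Rule 1 (degemination): /ff/ is a geminate; the first /f/ deletes. /neffonpimaimkanp/ → nefonpimaimkanp.
Rule 2 (post-nasal voicing): /p/ is a voiceless stop immediately after the nasal /n/, so it voices to [b]. /k/ is a voiceless stop immediately after the nasal /m/, so it voices to [g]. /p/ is a voiceless stop immediately after the nasal /n/, so it voices to [b]. /nefonpimaimkanp/ → nefonbimaimganb.
Rule 3 (nasal place assimilation): /n/ precedes the labial consonant /b/, so it assimilates in place to [m]. /n/ precedes the labial consonant /b/, so it assimilates in place to [m]. /nefonbimaimganb/ → nefombimaimgamb.

nefombimaimgamb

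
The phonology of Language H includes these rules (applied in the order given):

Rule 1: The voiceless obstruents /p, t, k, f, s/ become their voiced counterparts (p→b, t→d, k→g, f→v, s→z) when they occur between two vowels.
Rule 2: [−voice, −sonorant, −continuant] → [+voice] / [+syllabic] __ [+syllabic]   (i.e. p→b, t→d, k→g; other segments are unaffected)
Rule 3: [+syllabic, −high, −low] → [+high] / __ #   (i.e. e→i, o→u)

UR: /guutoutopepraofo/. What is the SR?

Rule 1 (intervocalic voicing): /t/ is a voiceless obstruent between vowels /u/ and /o/, so it voices to [d]. /t/ is a voiceless obstruent between vowels /u/ and /o/, so it voices to [d]. /p/ is a voiceless obstruent between vowels /o/ and /e/, so it voices to [b]. /f/ is a voiceless obstruent between vowels /o/ and /o/, so it voices to [v]. /guutoutopepraofo/ → guudoudobepraovo.
Rule 2 (intervocalic voicing): no segment meets the environment; /guudoudobepraovo/ is unchanged.
Rule 3 (final vowel raising): /o/ is a mid vowel in word-final position, so it raises to [u]. /guudoudobepraovo/ → guudoudobepraovu.

guudoudobepraovu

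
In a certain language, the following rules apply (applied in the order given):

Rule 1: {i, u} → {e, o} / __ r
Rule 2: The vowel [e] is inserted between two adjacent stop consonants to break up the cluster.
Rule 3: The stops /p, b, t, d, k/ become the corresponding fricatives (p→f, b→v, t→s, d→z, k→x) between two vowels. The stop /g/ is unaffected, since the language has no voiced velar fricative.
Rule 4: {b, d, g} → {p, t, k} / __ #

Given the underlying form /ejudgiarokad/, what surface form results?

Rule 1 (pre-rhotic lowering): no segment meets the environment; /ejudgiarokad/ is unchanged.
Rule 2 (stop-cluster e-epenthesis): /d/ and /g/ form a stop–stop cluster, so [e] is inserted between them. /ejudgiarokad/ → ejudegiarokad.
Rule 3 (intervocalic spirantization): /d/ is a stop between vowels /u/ and /e/, so it spirantizes to the fricative [z]. /k/ is a stop between vowels /o/ and /a/, so it spirantizes to the fricative [x]. /ejudegiarokad/ → ejuzegiaroxad.
Rule 4 (final devoicing): /d/ is a voiced stop in word-final position, so it devoices to [t]. /ejuzegiaroxad/ → ejuzegiaroxat.

ejuzegiaroxat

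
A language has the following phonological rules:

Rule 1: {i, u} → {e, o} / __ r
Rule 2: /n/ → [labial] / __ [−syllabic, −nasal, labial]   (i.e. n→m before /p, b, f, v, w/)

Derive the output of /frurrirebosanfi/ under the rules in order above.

frorrerebosamfi

Rule 1 (pre-rhotic lowering): /u/ is a high vowel immediately before /r/, so it lowers to [o]. /i/ is a high vowel immediately before /r/, so it lowers to [e]. /frurrirebosanfi/ → frorrerebosanfi.
Rule 2 (nasal place assimilation): /n/ precedes the labial consonant /f/, so it assimilates in place to [m]. /frorrerebosanfi/ → frorrerebosamfi.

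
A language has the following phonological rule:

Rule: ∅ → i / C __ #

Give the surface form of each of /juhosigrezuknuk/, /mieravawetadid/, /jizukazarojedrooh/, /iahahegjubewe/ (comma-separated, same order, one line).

juhosigrezuknuki, mieravawetadidi, jizukazarojedroohi, iahahegjubewe

/juhosigrezuknuk/: the form ends in the consonant /k/, so [i] is inserted word-finally. → [juhosigrezuknuki].
/mieravawetadid/: the form ends in the consonant /d/, so [i] is inserted word-finally. → [mieravawetadidi].
/jizukazarojedrooh/: the form ends in the consonant /h/, so [i] is inserted word-finally. → [jizukazarojedroohi].
/iahahegjubewe/: the rule's environment is not met; surfaces unchanged as [iahahegjubewe].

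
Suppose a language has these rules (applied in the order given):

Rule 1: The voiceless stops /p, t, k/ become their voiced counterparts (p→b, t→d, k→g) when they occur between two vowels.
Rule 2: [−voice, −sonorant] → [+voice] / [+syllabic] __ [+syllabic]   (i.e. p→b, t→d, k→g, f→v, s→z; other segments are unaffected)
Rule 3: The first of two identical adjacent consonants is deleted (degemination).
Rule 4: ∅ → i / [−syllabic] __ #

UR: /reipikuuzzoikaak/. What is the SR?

reibiguuzoigaaki

Rule 1 (intervocalic voicing): /p/ is a voiceless stop between vowels /i/ and /i/, so it voices to [b]. /k/ is a voiceless stop between vowels /i/ and /u/, so it voices to [g]. /k/ is a voiceless stop between vowels /i/ and /a/, so it voices to [g]. /reipikuuzzoikaak/ → reibiguuzzoigaak.
Rule 2 (intervocalic voicing): no segment meets the environment; /reibiguuzzoigaak/ is unchanged.
Rule 3 (degemination): /zz/ is a geminate; the first /z/ deletes. /reibiguuzzoigaak/ → reibiguuzoigaak.
Rule 4 (final i-epenthesis): the form ends in the consonant /k/, so [i] is inserted word-finally. /reibiguuzoigaak/ → reibiguuzoigaaki.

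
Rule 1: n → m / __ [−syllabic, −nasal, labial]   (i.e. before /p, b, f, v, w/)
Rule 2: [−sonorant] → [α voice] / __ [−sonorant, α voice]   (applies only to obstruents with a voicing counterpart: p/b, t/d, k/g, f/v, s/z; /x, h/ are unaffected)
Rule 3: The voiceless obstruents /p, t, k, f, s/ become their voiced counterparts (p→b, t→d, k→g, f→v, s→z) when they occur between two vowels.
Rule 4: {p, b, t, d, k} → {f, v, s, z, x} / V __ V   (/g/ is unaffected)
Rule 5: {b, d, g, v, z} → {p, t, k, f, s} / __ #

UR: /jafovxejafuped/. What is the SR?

javofxejavuvet

Rule 1 (nasal place assimilation): no segment meets the environment; /jafovxejafuped/ is unchanged.
Rule 2 (regressive voicing assimilation): /v/ precedes the voiceless obstruent /x/, so it devoices to [f] by assimilation. /jafovxejafuped/ → jafofxejafuped.
Rule 3 (intervocalic voicing): /f/ is a voiceless obstruent between vowels /a/ and /o/, so it voices to [v]. /f/ is a voiceless obstruent between vowels /a/ and /u/, so it voices to [v]. /p/ is a voiceless obstruent between vowels /u/ and /e/, so it voices to [b]. /jafofxejafuped/ → javofxejavubed.
Rule 4 (intervocalic spirantization): /b/ is a stop between vowels /u/ and /e/, so it spirantizes to the fricative [v]. /javofxejavubed/ → javofxejavuved.
Rule 5 (final devoicing): /d/ is a voiced obstruent in word-final position, so it devoices to [t]. /javofxejavuved/ → javofxejavuvet.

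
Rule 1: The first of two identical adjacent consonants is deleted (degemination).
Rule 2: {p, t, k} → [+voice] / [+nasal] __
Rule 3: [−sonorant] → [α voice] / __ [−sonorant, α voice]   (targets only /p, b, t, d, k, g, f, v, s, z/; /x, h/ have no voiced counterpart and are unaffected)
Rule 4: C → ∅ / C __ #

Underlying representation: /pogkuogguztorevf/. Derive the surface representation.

Rule 1 (degemination): /gg/ is a geminate; the first /g/ deletes. /pogkuogguztorevf/ → pogkuoguztorevf.
Rule 2 (post-nasal voicing): no segment meets the environment; /pogkuoguztorevf/ is unchanged.
Rule 3 (regressive voicing assimilation): /g/ precedes the voiceless obstruent /k/, so it devoices to [k] by assimilation. /z/ precedes the voiceless obstruent /t/, so it devoices to [s] by assimilation. /v/ precedes the voiceless obstruent /f/, so it devoices to [f] by assimilation. /pogkuoguztorevf/ → pokkuogustoreff.
Rule 4 (final cluster simplification): /f/ is the second consonant of a word-final cluster /ff/, so it deletes. /pokkuogustoreff/ → pokkuogustoref.

pokkuogustoref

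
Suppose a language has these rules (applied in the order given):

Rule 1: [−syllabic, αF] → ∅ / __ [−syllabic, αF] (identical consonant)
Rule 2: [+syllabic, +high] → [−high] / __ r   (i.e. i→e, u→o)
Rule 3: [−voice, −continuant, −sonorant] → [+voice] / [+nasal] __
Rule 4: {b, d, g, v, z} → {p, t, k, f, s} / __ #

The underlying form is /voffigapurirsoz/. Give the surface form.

Rule 1 (degemination): /ff/ is a geminate; the first /f/ deletes. /voffigapurirsoz/ → vofigapurirsoz.
Rule 2 (pre-rhotic lowering): /u/ is a high vowel immediately before /r/, so it lowers to [o]. /i/ is a high vowel immediately before /r/, so it lowers to [e]. /vofigapurirsoz/ → vofigaporersoz.
Rule 3 (post-nasal voicing): no segment meets the environment; /vofigaporersoz/ is unchanged.
Rule 4 (final devoicing): /z/ is a voiced obstruent in word-final position, so it devoices to [s]. /vofigaporersoz/ → vofigaporersos.

vofigaporersos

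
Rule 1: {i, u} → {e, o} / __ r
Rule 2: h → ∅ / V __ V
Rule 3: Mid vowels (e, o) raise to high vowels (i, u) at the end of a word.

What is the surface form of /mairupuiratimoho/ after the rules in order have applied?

Rule 1 (pre-rhotic lowering): /i/ is a high vowel immediately before /r/, so it lowers to [e]. /i/ is a high vowel immediately before /r/, so it lowers to [e]. /mairupuiratimoho/ → maerupueratimoho.
Rule 2 (intervocalic h-deletion): /h/ occurs between vowels /o/ and /o/, so it deletes. /maerupueratimoho/ → maerupueratimoo.
Rule 3 (final vowel raising): /o/ is a mid vowel in word-final position, so it raises to [u]. /maerupueratimoo/ → maerupueratimou.

maerupueratimou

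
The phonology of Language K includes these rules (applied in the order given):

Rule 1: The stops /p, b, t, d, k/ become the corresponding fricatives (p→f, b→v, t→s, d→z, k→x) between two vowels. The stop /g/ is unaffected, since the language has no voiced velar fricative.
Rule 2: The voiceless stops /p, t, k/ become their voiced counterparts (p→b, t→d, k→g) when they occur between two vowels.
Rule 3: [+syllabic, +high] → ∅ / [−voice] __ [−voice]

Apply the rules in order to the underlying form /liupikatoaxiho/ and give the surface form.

liufxasoaxho

Rule 1 (intervocalic spirantization): /p/ is a stop between vowels /u/ and /i/, so it spirantizes to the fricative [f]. /k/ is a stop between vowels /i/ and /a/, so it spirantizes to the fricative [x]. /t/ is a stop between vowels /a/ and /o/, so it spirantizes to the fricative [s]. /liupikatoaxiho/ → liufixasoaxiho.
Rule 2 (intervocalic voicing): no segment meets the environment; /liufixasoaxiho/ is unchanged.
Rule 3 (high vowel syncope): /i/ is a high vowel flanked by voiceless consonants /f/ and /x/, so it deletes. /i/ is a high vowel flanked by voiceless consonants /x/ and /h/, so it deletes. /liufixasoaxiho/ → liufxasoaxho.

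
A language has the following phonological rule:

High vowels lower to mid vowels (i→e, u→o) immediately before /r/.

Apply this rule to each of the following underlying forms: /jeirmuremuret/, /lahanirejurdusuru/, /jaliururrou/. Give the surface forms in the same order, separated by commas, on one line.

/jeirmuremuret/: /i/ is a high vowel immediately before /r/, so it lowers to [e]. /u/ is a high vowel immediately before /r/, so it lowers to [o]. /u/ is a high vowel immediately before /r/, so it lowers to [o]. → [jeermoremoret].
/lahanirejurdusuru/: /i/ is a high vowel immediately before /r/, so it lowers to [e]. /u/ is a high vowel immediately before /r/, so it lowers to [o]. /u/ is a high vowel immediately before /r/, so it lowers to [o]. → [lahanerejordusoru].
/jaliururrou/: /u/ is a high vowel immediately before /r/, so it lowers to [o]. /u/ is a high vowel immediately before /r/, so it lowers to [o]. → [jaliororrou].

jeermoremoret, lahanerejordusoru, jaliororrou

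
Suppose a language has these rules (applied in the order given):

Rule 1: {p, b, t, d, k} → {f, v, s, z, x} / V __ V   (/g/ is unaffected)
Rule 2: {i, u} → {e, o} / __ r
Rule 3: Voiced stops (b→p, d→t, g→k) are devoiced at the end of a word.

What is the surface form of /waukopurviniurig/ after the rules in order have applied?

Rule 1 (intervocalic spirantization): /k/ is a stop between vowels /u/ and /o/, so it spirantizes to the fricative [x]. /p/ is a stop between vowels /o/ and /u/, so it spirantizes to the fricative [f]. /waukopurviniurig/ → wauxofurviniurig.
Rule 2 (pre-rhotic lowering): /u/ is a high vowel immediately before /r/, so it lowers to [o]. /u/ is a high vowel immediately before /r/, so it lowers to [o]. /wauxofurviniurig/ → wauxoforviniorig.
Rule 3 (final devoicing): /g/ is a voiced stop in word-final position, so it devoices to [k]. /wauxoforviniorig/ → wauxoforviniorik.

wauxoforviniorik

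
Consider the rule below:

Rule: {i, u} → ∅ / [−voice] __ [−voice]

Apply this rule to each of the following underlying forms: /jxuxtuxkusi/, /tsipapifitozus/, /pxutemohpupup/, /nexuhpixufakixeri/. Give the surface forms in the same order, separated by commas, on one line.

jxxtxksi, tspapftozus, pxtemohppp, nexhpxfakxeri

/jxuxtuxkusi/: /u/ is a high vowel flanked by voiceless consonants /x/ and /x/, so it deletes. /u/ is a high vowel flanked by voiceless consonants /t/ and /x/, so it deletes. /u/ is a high vowel flanked by voiceless consonants /k/ and /s/, so it deletes. → [jxxtxksi].
/tsipapifitozus/: /i/ is a high vowel flanked by voiceless consonants /s/ and /p/, so it deletes. /i/ is a high vowel flanked by voiceless consonants /p/ and /f/, so it deletes. /i/ is a high vowel flanked by voiceless consonants /f/ and /t/, so it deletes. → [tspapftozus].
/pxutemohpupup/: /u/ is a high vowel flanked by voiceless consonants /x/ and /t/, so it deletes. /u/ is a high vowel flanked by voiceless consonants /p/ and /p/, so it deletes. /u/ is a high vowel flanked by voiceless consonants /p/ and /p/, so it deletes. → [pxtemohppp].
/nexuhpixufakixeri/: /u/ is a high vowel flanked by voiceless consonants /x/ and /h/, so it deletes. /i/ is a high vowel flanked by voiceless consonants /p/ and /x/, so it deletes. /u/ is a high vowel flanked by voiceless consonants /x/ and /f/, so it deletes. /i/ is a high vowel flanked by voiceless consonants /k/ and /x/, so it deletes. → [nexhpxfakxeri].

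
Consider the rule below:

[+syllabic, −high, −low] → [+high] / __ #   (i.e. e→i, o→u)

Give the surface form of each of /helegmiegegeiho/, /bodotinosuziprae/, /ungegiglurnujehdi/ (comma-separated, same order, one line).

/helegmiegegeiho/: /o/ is a mid vowel in word-final position, so it raises to [u]. → [helegmiegegeihu].
/bodotinosuziprae/: /e/ is a mid vowel in word-final position, so it raises to [i]. → [bodotinosuziprai].
/ungegiglurnujehdi/: the rule's environment is not met; surfaces unchanged as [ungegiglurnujehdi].

helegmiegegeihu, bodotinosuziprai, ungegiglurnujehdi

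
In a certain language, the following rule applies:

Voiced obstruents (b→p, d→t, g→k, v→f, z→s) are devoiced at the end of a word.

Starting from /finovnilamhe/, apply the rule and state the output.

No segment of /finovnilamhe/ meets the structural description of the rule, so the form surfaces unchanged.

finovnilamhe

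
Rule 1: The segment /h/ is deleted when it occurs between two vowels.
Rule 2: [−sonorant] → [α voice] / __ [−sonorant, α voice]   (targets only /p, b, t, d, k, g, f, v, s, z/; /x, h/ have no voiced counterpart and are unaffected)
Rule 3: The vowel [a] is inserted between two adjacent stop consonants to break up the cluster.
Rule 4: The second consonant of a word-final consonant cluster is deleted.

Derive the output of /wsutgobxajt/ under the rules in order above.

Rule 1 (intervocalic h-deletion): no segment meets the environment; /wsutgobxajt/ is unchanged.
Rule 2 (regressive voicing assimilation): /t/ precedes the voiced obstruent /g/, so it voices to [d] by assimilation. /b/ precedes the voiceless obstruent /x/, so it devoices to [p] by assimilation. /wsutgobxajt/ → wsudgopxajt.
Rule 3 (stop-cluster a-epenthesis): /d/ and /g/ form a stop–stop cluster, so [a] is inserted between them. /wsudgopxajt/ → wsudagopxajt.
Rule 4 (final cluster simplification): /t/ is the second consonant of a word-final cluster /jt/, so it deletes. /wsudagopxajt/ → wsudagopxaj.

wsudagopxaj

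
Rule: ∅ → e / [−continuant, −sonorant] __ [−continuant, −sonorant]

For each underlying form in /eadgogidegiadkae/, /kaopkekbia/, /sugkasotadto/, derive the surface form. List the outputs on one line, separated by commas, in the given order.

eadegogidegiadekae, kaopekekebia, sugekasotadeto

/eadgogidegiadkae/: /d/ and /g/ form a stop–stop cluster, so [e] is inserted between them. /d/ and /k/ form a stop–stop cluster, so [e] is inserted between them. → [eadegogidegiadekae].
/kaopkekbia/: /p/ and /k/ form a stop–stop cluster, so [e] is inserted between them. /k/ and /b/ form a stop–stop cluster, so [e] is inserted between them. → [kaopekekebia].
/sugkasotadto/: /g/ and /k/ form a stop–stop cluster, so [e] is inserted between them. /d/ and /t/ form a stop–stop cluster, so [e] is inserted between them. → [sugekasotadeto].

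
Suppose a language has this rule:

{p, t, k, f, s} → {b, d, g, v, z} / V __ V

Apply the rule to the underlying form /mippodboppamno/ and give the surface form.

No segment of /mippodboppamno/ meets the structural description of the rule, so the form surfaces unchanged.

mippodboppamno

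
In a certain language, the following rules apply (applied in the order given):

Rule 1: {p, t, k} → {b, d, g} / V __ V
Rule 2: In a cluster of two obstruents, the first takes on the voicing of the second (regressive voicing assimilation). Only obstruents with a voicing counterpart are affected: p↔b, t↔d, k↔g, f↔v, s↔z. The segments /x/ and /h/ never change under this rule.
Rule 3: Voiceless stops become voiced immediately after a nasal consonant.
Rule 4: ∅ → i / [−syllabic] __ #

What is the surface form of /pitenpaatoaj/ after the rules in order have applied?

Rule 1 (intervocalic voicing): /t/ is a voiceless stop between vowels /i/ and /e/, so it voices to [d]. /t/ is a voiceless stop between vowels /a/ and /o/, so it voices to [d]. /pitenpaatoaj/ → pidenpaadoaj.
Rule 2 (regressive voicing assimilation): no segment meets the environment; /pidenpaadoaj/ is unchanged.
Rule 3 (post-nasal voicing): /p/ is a voiceless stop immediately after the nasal /n/, so it voices to [b]. /pidenpaadoaj/ → pidenbaadoaj.
Rule 4 (final i-epenthesis): the form ends in the consonant /j/, so [i] is inserted word-finally. /pidenbaadoaj/ → pidenbaadoaji.

pidenbaadoaji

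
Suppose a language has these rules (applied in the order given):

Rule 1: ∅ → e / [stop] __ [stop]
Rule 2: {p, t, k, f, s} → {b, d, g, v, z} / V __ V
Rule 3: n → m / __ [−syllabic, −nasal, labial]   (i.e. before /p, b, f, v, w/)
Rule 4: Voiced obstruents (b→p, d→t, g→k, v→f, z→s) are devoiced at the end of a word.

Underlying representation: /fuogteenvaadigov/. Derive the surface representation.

Rule 1 (stop-cluster e-epenthesis): /g/ and /t/ form a stop–stop cluster, so [e] is inserted between them. /fuogteenvaadigov/ → fuogeteenvaadigov.
Rule 2 (intervocalic voicing): /t/ is a voiceless obstruent between vowels /e/ and /e/, so it voices to [d]. /fuogeteenvaadigov/ → fuogedeenvaadigov.
Rule 3 (nasal place assimilation): /n/ precedes the labial consonant /v/, so it assimilates in place to [m]. /fuogedeenvaadigov/ → fuogedeemvaadigov.
Rule 4 (final devoicing): /v/ is a voiced obstruent in word-final position, so it devoices to [f]. /fuogedeemvaadigov/ → fuogedeemvaadigof.

fuogedeemvaadigof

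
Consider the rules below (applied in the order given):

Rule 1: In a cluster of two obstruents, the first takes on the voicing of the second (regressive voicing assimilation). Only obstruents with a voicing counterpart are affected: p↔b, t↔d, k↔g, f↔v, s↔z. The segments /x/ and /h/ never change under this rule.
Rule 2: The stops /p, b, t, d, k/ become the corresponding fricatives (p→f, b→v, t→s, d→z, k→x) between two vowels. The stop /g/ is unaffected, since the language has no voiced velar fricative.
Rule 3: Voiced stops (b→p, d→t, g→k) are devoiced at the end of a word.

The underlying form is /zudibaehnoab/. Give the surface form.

zuzivaehnoap

Rule 1 (regressive voicing assimilation): no segment meets the environment; /zudibaehnoab/ is unchanged.
Rule 2 (intervocalic spirantization): /d/ is a stop between vowels /u/ and /i/, so it spirantizes to the fricative [z]. /b/ is a stop between vowels /i/ and /a/, so it spirantizes to the fricative [v]. /zudibaehnoab/ → zuzivaehnoab.
Rule 3 (final devoicing): /b/ is a voiced stop in word-final position, so it devoices to [p]. /zuzivaehnoab/ → zuzivaehnoap.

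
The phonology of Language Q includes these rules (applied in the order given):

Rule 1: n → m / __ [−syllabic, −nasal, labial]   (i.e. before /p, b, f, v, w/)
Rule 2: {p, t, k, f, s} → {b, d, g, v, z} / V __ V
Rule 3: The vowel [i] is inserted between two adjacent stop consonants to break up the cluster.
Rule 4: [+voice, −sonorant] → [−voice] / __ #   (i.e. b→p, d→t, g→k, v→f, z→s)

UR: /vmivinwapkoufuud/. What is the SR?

vmivimwapikouvuut

Rule 1 (nasal place assimilation): /n/ precedes the labial consonant /w/, so it assimilates in place to [m]. /vmivinwapkoufuud/ → vmivimwapkoufuud.
Rule 2 (intervocalic voicing): /f/ is a voiceless obstruent between vowels /u/ and /u/, so it voices to [v]. /vmivimwapkoufuud/ → vmivimwapkouvuud.
Rule 3 (stop-cluster i-epenthesis): /p/ and /k/ form a stop–stop cluster, so [i] is inserted between them. /vmivimwapkouvuud/ → vmivimwapikouvuud.
Rule 4 (final devoicing): /d/ is a voiced obstruent in word-final position, so it devoices to [t]. /vmivimwapikouvuud/ → vmivimwapikouvuut.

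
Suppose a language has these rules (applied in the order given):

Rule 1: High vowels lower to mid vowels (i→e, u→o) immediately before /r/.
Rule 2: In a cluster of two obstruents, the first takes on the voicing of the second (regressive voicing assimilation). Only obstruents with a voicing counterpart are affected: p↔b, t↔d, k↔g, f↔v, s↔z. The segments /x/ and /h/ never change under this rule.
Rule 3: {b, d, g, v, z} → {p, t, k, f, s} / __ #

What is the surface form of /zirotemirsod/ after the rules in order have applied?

zerotemersot

Rule 1 (pre-rhotic lowering): /i/ is a high vowel immediately before /r/, so it lowers to [e]. /i/ is a high vowel immediately before /r/, so it lowers to [e]. /zirotemirsod/ → zerotemersod.
Rule 2 (regressive voicing assimilation): no segment meets the environment; /zerotemersod/ is unchanged.
Rule 3 (final devoicing): /d/ is a voiced obstruent in word-final position, so it devoices to [t]. /zerotemersod/ → zerotemersot.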